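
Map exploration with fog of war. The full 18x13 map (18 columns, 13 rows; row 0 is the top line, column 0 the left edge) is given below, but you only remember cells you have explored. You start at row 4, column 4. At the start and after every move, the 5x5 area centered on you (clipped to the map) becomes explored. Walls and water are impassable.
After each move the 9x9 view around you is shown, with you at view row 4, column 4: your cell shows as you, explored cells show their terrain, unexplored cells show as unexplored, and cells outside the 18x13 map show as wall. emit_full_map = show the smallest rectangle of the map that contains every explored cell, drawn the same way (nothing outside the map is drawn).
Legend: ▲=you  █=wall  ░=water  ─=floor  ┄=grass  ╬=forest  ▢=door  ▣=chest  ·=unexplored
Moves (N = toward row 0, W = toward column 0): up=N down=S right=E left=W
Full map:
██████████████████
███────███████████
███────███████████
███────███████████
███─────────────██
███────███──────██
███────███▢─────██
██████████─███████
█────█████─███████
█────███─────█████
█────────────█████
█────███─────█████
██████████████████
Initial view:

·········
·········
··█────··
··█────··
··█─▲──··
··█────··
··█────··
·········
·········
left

█········
█········
█·██────·
█·██────·
█·██▲───·
█·██────·
█·██────·
█········
█········

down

█········
█·██────·
█·██────·
█·██────·
█·██▲───·
█·██────·
█·█████··
█········
█········

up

█········
█········
█·██────·
█·██────·
█·██▲───·
█·██────·
█·██────·
█·█████··
█········

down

█········
█·██────·
█·██────·
█·██────·
█·██▲───·
█·██────·
█·█████··
█········
█········

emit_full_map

██────
██────
██────
██▲───
██────
█████·

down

█·██────·
█·██────·
█·██────·
█·██────·
█·██▲───·
█·█████··
█·────█··
█········
█········

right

·██────··
·██────··
·██────··
·██────··
·██─▲──··
·██████··
·────██··
·········
·········

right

██────···
██────···
██─────··
██────█··
██──▲─█··
███████··
────███··
·········
·········

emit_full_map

██────·
██────·
██─────
██────█
██──▲─█
███████
────███


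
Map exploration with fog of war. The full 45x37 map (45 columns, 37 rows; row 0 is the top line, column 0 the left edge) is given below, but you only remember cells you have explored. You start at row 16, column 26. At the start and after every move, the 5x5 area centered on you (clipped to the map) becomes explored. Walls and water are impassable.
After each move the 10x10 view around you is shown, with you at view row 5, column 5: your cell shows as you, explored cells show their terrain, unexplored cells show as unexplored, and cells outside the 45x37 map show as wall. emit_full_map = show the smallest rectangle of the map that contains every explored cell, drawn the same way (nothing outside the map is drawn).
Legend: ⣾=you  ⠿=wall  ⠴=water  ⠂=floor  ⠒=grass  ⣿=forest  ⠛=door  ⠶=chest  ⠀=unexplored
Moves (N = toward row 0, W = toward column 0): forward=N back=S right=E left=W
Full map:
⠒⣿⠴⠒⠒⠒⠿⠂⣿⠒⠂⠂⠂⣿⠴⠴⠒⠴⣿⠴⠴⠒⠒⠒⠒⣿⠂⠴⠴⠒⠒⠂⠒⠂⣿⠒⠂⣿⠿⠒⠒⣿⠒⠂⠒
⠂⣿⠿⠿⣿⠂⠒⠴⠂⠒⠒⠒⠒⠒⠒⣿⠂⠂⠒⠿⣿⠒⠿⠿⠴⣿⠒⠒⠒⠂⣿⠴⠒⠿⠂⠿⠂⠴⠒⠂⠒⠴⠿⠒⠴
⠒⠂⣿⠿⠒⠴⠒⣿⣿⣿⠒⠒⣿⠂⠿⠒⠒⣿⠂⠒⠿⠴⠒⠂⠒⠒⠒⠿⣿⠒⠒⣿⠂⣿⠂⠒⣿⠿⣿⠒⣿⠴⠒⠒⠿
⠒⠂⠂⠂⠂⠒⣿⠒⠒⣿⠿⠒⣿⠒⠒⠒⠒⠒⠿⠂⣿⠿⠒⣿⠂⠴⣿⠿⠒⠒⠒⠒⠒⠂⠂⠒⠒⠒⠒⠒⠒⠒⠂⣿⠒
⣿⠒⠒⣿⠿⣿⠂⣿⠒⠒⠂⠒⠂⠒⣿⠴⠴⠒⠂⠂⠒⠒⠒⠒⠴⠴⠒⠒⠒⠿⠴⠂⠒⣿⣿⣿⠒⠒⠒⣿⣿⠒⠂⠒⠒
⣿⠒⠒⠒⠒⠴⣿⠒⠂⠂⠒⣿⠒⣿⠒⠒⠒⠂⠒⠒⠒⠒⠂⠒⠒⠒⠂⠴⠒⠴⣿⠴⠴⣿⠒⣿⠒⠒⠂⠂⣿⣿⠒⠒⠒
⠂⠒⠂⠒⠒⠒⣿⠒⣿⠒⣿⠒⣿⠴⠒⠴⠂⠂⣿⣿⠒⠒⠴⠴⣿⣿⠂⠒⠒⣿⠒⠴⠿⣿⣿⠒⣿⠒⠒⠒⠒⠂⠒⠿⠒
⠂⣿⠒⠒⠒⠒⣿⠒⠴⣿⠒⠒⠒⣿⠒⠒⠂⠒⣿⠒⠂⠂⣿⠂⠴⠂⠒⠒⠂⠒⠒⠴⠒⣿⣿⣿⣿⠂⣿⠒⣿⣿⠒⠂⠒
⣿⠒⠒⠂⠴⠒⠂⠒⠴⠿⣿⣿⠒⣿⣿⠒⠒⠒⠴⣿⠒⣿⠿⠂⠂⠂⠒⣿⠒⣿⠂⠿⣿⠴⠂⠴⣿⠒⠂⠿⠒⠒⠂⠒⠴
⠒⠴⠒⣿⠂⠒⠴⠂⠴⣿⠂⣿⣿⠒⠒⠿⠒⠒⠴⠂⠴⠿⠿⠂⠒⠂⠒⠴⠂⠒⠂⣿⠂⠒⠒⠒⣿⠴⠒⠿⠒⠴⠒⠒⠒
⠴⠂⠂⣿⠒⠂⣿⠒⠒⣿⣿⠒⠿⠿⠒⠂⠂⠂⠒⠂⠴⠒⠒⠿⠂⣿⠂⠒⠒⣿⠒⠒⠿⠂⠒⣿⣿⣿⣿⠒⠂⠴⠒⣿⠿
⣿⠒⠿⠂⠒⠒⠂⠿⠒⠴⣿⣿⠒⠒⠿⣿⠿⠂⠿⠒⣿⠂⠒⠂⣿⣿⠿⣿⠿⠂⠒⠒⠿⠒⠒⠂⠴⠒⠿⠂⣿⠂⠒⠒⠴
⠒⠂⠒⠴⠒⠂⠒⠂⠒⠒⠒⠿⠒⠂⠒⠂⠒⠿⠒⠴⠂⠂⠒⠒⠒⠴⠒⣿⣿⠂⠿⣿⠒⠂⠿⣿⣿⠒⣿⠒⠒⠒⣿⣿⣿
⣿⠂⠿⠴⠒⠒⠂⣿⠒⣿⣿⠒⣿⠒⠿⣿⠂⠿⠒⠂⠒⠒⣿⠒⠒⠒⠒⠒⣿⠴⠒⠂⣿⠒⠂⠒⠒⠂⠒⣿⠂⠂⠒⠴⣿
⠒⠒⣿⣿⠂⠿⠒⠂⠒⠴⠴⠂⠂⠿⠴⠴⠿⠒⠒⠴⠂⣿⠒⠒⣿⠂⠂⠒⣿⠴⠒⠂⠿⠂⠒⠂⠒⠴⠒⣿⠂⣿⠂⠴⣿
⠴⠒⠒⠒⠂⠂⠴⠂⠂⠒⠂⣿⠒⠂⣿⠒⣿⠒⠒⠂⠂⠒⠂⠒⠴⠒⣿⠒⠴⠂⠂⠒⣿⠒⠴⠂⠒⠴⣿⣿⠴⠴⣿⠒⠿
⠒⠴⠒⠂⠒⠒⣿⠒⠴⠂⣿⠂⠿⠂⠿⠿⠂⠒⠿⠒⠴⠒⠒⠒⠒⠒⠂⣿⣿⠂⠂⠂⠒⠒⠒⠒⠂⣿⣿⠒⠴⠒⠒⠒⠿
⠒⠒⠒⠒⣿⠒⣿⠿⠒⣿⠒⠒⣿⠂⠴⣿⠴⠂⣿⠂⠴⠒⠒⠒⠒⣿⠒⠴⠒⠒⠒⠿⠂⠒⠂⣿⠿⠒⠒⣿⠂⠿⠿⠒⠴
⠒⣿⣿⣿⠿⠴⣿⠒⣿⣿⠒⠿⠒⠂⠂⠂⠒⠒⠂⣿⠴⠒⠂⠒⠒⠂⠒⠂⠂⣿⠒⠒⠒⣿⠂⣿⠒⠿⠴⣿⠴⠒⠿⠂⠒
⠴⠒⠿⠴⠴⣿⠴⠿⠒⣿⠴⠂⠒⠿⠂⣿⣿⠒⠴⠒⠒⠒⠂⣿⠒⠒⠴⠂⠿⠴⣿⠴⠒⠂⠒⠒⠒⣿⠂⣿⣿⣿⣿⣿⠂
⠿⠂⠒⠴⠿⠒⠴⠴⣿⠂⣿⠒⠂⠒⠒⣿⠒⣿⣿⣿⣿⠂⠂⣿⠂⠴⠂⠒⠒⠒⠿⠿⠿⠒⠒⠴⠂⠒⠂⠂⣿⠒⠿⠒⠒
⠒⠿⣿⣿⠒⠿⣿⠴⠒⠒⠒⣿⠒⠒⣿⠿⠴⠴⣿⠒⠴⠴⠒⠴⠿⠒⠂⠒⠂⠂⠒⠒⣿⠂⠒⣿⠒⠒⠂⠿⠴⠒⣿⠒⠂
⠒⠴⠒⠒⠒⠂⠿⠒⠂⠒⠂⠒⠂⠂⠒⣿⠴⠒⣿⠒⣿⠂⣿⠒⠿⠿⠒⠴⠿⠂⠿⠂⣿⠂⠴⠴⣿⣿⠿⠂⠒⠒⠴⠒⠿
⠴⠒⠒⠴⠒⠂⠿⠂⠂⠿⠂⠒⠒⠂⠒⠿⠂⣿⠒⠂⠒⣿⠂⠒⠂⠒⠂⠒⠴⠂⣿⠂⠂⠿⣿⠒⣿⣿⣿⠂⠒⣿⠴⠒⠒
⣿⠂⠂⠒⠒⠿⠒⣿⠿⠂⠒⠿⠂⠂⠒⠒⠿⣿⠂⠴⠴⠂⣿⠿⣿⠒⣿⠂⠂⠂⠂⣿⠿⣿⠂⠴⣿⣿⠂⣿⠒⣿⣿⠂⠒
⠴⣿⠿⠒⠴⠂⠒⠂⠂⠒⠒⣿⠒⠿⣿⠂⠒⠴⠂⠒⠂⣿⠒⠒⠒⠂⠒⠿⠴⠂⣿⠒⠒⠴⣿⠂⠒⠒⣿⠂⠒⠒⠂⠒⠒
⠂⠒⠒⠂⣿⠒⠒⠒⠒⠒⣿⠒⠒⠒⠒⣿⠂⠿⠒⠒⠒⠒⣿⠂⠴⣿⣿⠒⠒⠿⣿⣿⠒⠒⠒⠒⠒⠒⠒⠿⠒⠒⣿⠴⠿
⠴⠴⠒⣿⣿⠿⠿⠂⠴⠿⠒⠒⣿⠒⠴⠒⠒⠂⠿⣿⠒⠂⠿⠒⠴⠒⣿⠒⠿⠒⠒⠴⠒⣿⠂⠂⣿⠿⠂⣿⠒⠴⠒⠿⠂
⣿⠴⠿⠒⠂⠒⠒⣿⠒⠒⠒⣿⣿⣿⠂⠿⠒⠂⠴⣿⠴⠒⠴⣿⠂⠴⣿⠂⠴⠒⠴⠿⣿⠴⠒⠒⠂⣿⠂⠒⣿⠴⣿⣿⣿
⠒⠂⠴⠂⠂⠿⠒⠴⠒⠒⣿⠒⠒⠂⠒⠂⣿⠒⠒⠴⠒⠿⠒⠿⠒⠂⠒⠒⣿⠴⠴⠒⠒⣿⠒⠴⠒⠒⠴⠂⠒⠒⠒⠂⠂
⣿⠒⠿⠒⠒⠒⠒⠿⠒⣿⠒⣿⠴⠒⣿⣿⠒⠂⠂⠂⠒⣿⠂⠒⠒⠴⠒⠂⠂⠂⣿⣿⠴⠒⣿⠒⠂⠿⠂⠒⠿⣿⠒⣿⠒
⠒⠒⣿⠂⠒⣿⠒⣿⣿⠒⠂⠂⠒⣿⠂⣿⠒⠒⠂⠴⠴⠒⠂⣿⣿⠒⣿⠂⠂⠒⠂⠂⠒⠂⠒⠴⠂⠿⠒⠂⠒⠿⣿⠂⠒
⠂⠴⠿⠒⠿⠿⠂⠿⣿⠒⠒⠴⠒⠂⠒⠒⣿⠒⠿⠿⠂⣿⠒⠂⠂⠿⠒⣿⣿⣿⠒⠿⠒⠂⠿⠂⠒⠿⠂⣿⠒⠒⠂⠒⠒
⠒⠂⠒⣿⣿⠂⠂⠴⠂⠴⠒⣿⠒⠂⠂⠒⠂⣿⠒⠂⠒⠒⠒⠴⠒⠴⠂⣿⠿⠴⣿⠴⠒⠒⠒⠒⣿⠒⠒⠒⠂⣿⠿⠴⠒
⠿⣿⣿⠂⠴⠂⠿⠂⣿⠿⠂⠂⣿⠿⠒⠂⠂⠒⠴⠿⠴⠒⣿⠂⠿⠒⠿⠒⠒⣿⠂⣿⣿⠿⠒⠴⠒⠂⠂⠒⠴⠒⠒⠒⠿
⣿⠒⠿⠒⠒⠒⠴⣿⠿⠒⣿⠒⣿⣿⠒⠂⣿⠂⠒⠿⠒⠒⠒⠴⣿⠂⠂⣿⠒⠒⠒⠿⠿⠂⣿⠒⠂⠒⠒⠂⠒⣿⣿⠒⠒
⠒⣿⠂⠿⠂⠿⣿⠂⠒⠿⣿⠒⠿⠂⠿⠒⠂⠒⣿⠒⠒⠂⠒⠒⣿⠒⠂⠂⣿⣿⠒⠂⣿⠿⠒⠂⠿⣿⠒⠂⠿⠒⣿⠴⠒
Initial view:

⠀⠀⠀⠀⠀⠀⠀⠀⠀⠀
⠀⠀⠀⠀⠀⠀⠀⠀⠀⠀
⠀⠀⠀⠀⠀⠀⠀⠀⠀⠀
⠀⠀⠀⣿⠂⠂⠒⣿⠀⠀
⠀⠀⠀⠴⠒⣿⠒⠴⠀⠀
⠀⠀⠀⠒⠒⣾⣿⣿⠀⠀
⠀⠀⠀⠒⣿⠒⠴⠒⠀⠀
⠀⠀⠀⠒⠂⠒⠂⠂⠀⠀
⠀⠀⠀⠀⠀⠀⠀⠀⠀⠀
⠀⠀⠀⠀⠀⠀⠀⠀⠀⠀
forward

⠀⠀⠀⠀⠀⠀⠀⠀⠀⠀
⠀⠀⠀⠀⠀⠀⠀⠀⠀⠀
⠀⠀⠀⠀⠀⠀⠀⠀⠀⠀
⠀⠀⠀⠒⠒⠒⠒⣿⠀⠀
⠀⠀⠀⣿⠂⠂⠒⣿⠀⠀
⠀⠀⠀⠴⠒⣾⠒⠴⠀⠀
⠀⠀⠀⠒⠒⠂⣿⣿⠀⠀
⠀⠀⠀⠒⣿⠒⠴⠒⠀⠀
⠀⠀⠀⠒⠂⠒⠂⠂⠀⠀
⠀⠀⠀⠀⠀⠀⠀⠀⠀⠀

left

⠀⠀⠀⠀⠀⠀⠀⠀⠀⠀
⠀⠀⠀⠀⠀⠀⠀⠀⠀⠀
⠀⠀⠀⠀⠀⠀⠀⠀⠀⠀
⠀⠀⠀⠒⠒⠒⠒⠒⣿⠀
⠀⠀⠀⠒⣿⠂⠂⠒⣿⠀
⠀⠀⠀⠒⠴⣾⣿⠒⠴⠀
⠀⠀⠀⠒⠒⠒⠂⣿⣿⠀
⠀⠀⠀⠒⠒⣿⠒⠴⠒⠀
⠀⠀⠀⠀⠒⠂⠒⠂⠂⠀
⠀⠀⠀⠀⠀⠀⠀⠀⠀⠀

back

⠀⠀⠀⠀⠀⠀⠀⠀⠀⠀
⠀⠀⠀⠀⠀⠀⠀⠀⠀⠀
⠀⠀⠀⠒⠒⠒⠒⠒⣿⠀
⠀⠀⠀⠒⣿⠂⠂⠒⣿⠀
⠀⠀⠀⠒⠴⠒⣿⠒⠴⠀
⠀⠀⠀⠒⠒⣾⠂⣿⣿⠀
⠀⠀⠀⠒⠒⣿⠒⠴⠒⠀
⠀⠀⠀⠒⠒⠂⠒⠂⠂⠀
⠀⠀⠀⠀⠀⠀⠀⠀⠀⠀
⠀⠀⠀⠀⠀⠀⠀⠀⠀⠀

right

⠀⠀⠀⠀⠀⠀⠀⠀⠀⠀
⠀⠀⠀⠀⠀⠀⠀⠀⠀⠀
⠀⠀⠒⠒⠒⠒⠒⣿⠀⠀
⠀⠀⠒⣿⠂⠂⠒⣿⠀⠀
⠀⠀⠒⠴⠒⣿⠒⠴⠀⠀
⠀⠀⠒⠒⠒⣾⣿⣿⠀⠀
⠀⠀⠒⠒⣿⠒⠴⠒⠀⠀
⠀⠀⠒⠒⠂⠒⠂⠂⠀⠀
⠀⠀⠀⠀⠀⠀⠀⠀⠀⠀
⠀⠀⠀⠀⠀⠀⠀⠀⠀⠀

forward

⠀⠀⠀⠀⠀⠀⠀⠀⠀⠀
⠀⠀⠀⠀⠀⠀⠀⠀⠀⠀
⠀⠀⠀⠀⠀⠀⠀⠀⠀⠀
⠀⠀⠒⠒⠒⠒⠒⣿⠀⠀
⠀⠀⠒⣿⠂⠂⠒⣿⠀⠀
⠀⠀⠒⠴⠒⣾⠒⠴⠀⠀
⠀⠀⠒⠒⠒⠂⣿⣿⠀⠀
⠀⠀⠒⠒⣿⠒⠴⠒⠀⠀
⠀⠀⠒⠒⠂⠒⠂⠂⠀⠀
⠀⠀⠀⠀⠀⠀⠀⠀⠀⠀

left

⠀⠀⠀⠀⠀⠀⠀⠀⠀⠀
⠀⠀⠀⠀⠀⠀⠀⠀⠀⠀
⠀⠀⠀⠀⠀⠀⠀⠀⠀⠀
⠀⠀⠀⠒⠒⠒⠒⠒⣿⠀
⠀⠀⠀⠒⣿⠂⠂⠒⣿⠀
⠀⠀⠀⠒⠴⣾⣿⠒⠴⠀
⠀⠀⠀⠒⠒⠒⠂⣿⣿⠀
⠀⠀⠀⠒⠒⣿⠒⠴⠒⠀
⠀⠀⠀⠒⠒⠂⠒⠂⠂⠀
⠀⠀⠀⠀⠀⠀⠀⠀⠀⠀

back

⠀⠀⠀⠀⠀⠀⠀⠀⠀⠀
⠀⠀⠀⠀⠀⠀⠀⠀⠀⠀
⠀⠀⠀⠒⠒⠒⠒⠒⣿⠀
⠀⠀⠀⠒⣿⠂⠂⠒⣿⠀
⠀⠀⠀⠒⠴⠒⣿⠒⠴⠀
⠀⠀⠀⠒⠒⣾⠂⣿⣿⠀
⠀⠀⠀⠒⠒⣿⠒⠴⠒⠀
⠀⠀⠀⠒⠒⠂⠒⠂⠂⠀
⠀⠀⠀⠀⠀⠀⠀⠀⠀⠀
⠀⠀⠀⠀⠀⠀⠀⠀⠀⠀

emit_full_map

⠒⠒⠒⠒⠒⣿
⠒⣿⠂⠂⠒⣿
⠒⠴⠒⣿⠒⠴
⠒⠒⣾⠂⣿⣿
⠒⠒⣿⠒⠴⠒
⠒⠒⠂⠒⠂⠂

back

⠀⠀⠀⠀⠀⠀⠀⠀⠀⠀
⠀⠀⠀⠒⠒⠒⠒⠒⣿⠀
⠀⠀⠀⠒⣿⠂⠂⠒⣿⠀
⠀⠀⠀⠒⠴⠒⣿⠒⠴⠀
⠀⠀⠀⠒⠒⠒⠂⣿⣿⠀
⠀⠀⠀⠒⠒⣾⠒⠴⠒⠀
⠀⠀⠀⠒⠒⠂⠒⠂⠂⠀
⠀⠀⠀⣿⠒⠒⠴⠂⠀⠀
⠀⠀⠀⠀⠀⠀⠀⠀⠀⠀
⠀⠀⠀⠀⠀⠀⠀⠀⠀⠀

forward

⠀⠀⠀⠀⠀⠀⠀⠀⠀⠀
⠀⠀⠀⠀⠀⠀⠀⠀⠀⠀
⠀⠀⠀⠒⠒⠒⠒⠒⣿⠀
⠀⠀⠀⠒⣿⠂⠂⠒⣿⠀
⠀⠀⠀⠒⠴⠒⣿⠒⠴⠀
⠀⠀⠀⠒⠒⣾⠂⣿⣿⠀
⠀⠀⠀⠒⠒⣿⠒⠴⠒⠀
⠀⠀⠀⠒⠒⠂⠒⠂⠂⠀
⠀⠀⠀⣿⠒⠒⠴⠂⠀⠀
⠀⠀⠀⠀⠀⠀⠀⠀⠀⠀

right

⠀⠀⠀⠀⠀⠀⠀⠀⠀⠀
⠀⠀⠀⠀⠀⠀⠀⠀⠀⠀
⠀⠀⠒⠒⠒⠒⠒⣿⠀⠀
⠀⠀⠒⣿⠂⠂⠒⣿⠀⠀
⠀⠀⠒⠴⠒⣿⠒⠴⠀⠀
⠀⠀⠒⠒⠒⣾⣿⣿⠀⠀
⠀⠀⠒⠒⣿⠒⠴⠒⠀⠀
⠀⠀⠒⠒⠂⠒⠂⠂⠀⠀
⠀⠀⣿⠒⠒⠴⠂⠀⠀⠀
⠀⠀⠀⠀⠀⠀⠀⠀⠀⠀

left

⠀⠀⠀⠀⠀⠀⠀⠀⠀⠀
⠀⠀⠀⠀⠀⠀⠀⠀⠀⠀
⠀⠀⠀⠒⠒⠒⠒⠒⣿⠀
⠀⠀⠀⠒⣿⠂⠂⠒⣿⠀
⠀⠀⠀⠒⠴⠒⣿⠒⠴⠀
⠀⠀⠀⠒⠒⣾⠂⣿⣿⠀
⠀⠀⠀⠒⠒⣿⠒⠴⠒⠀
⠀⠀⠀⠒⠒⠂⠒⠂⠂⠀
⠀⠀⠀⣿⠒⠒⠴⠂⠀⠀
⠀⠀⠀⠀⠀⠀⠀⠀⠀⠀

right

⠀⠀⠀⠀⠀⠀⠀⠀⠀⠀
⠀⠀⠀⠀⠀⠀⠀⠀⠀⠀
⠀⠀⠒⠒⠒⠒⠒⣿⠀⠀
⠀⠀⠒⣿⠂⠂⠒⣿⠀⠀
⠀⠀⠒⠴⠒⣿⠒⠴⠀⠀
⠀⠀⠒⠒⠒⣾⣿⣿⠀⠀
⠀⠀⠒⠒⣿⠒⠴⠒⠀⠀
⠀⠀⠒⠒⠂⠒⠂⠂⠀⠀
⠀⠀⣿⠒⠒⠴⠂⠀⠀⠀
⠀⠀⠀⠀⠀⠀⠀⠀⠀⠀

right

⠀⠀⠀⠀⠀⠀⠀⠀⠀⠀
⠀⠀⠀⠀⠀⠀⠀⠀⠀⠀
⠀⠒⠒⠒⠒⠒⣿⠀⠀⠀
⠀⠒⣿⠂⠂⠒⣿⠴⠀⠀
⠀⠒⠴⠒⣿⠒⠴⠂⠀⠀
⠀⠒⠒⠒⠂⣾⣿⠂⠀⠀
⠀⠒⠒⣿⠒⠴⠒⠒⠀⠀
⠀⠒⠒⠂⠒⠂⠂⣿⠀⠀
⠀⣿⠒⠒⠴⠂⠀⠀⠀⠀
⠀⠀⠀⠀⠀⠀⠀⠀⠀⠀

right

⠀⠀⠀⠀⠀⠀⠀⠀⠀⠀
⠀⠀⠀⠀⠀⠀⠀⠀⠀⠀
⠒⠒⠒⠒⠒⣿⠀⠀⠀⠀
⠒⣿⠂⠂⠒⣿⠴⠒⠀⠀
⠒⠴⠒⣿⠒⠴⠂⠂⠀⠀
⠒⠒⠒⠂⣿⣾⠂⠂⠀⠀
⠒⠒⣿⠒⠴⠒⠒⠒⠀⠀
⠒⠒⠂⠒⠂⠂⣿⠒⠀⠀
⣿⠒⠒⠴⠂⠀⠀⠀⠀⠀
⠀⠀⠀⠀⠀⠀⠀⠀⠀⠀

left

⠀⠀⠀⠀⠀⠀⠀⠀⠀⠀
⠀⠀⠀⠀⠀⠀⠀⠀⠀⠀
⠀⠒⠒⠒⠒⠒⣿⠀⠀⠀
⠀⠒⣿⠂⠂⠒⣿⠴⠒⠀
⠀⠒⠴⠒⣿⠒⠴⠂⠂⠀
⠀⠒⠒⠒⠂⣾⣿⠂⠂⠀
⠀⠒⠒⣿⠒⠴⠒⠒⠒⠀
⠀⠒⠒⠂⠒⠂⠂⣿⠒⠀
⠀⣿⠒⠒⠴⠂⠀⠀⠀⠀
⠀⠀⠀⠀⠀⠀⠀⠀⠀⠀

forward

⠀⠀⠀⠀⠀⠀⠀⠀⠀⠀
⠀⠀⠀⠀⠀⠀⠀⠀⠀⠀
⠀⠀⠀⠀⠀⠀⠀⠀⠀⠀
⠀⠒⠒⠒⠒⠒⣿⠴⠀⠀
⠀⠒⣿⠂⠂⠒⣿⠴⠒⠀
⠀⠒⠴⠒⣿⣾⠴⠂⠂⠀
⠀⠒⠒⠒⠂⣿⣿⠂⠂⠀
⠀⠒⠒⣿⠒⠴⠒⠒⠒⠀
⠀⠒⠒⠂⠒⠂⠂⣿⠒⠀
⠀⣿⠒⠒⠴⠂⠀⠀⠀⠀

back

⠀⠀⠀⠀⠀⠀⠀⠀⠀⠀
⠀⠀⠀⠀⠀⠀⠀⠀⠀⠀
⠀⠒⠒⠒⠒⠒⣿⠴⠀⠀
⠀⠒⣿⠂⠂⠒⣿⠴⠒⠀
⠀⠒⠴⠒⣿⠒⠴⠂⠂⠀
⠀⠒⠒⠒⠂⣾⣿⠂⠂⠀
⠀⠒⠒⣿⠒⠴⠒⠒⠒⠀
⠀⠒⠒⠂⠒⠂⠂⣿⠒⠀
⠀⣿⠒⠒⠴⠂⠀⠀⠀⠀
⠀⠀⠀⠀⠀⠀⠀⠀⠀⠀

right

⠀⠀⠀⠀⠀⠀⠀⠀⠀⠀
⠀⠀⠀⠀⠀⠀⠀⠀⠀⠀
⠒⠒⠒⠒⠒⣿⠴⠀⠀⠀
⠒⣿⠂⠂⠒⣿⠴⠒⠀⠀
⠒⠴⠒⣿⠒⠴⠂⠂⠀⠀
⠒⠒⠒⠂⣿⣾⠂⠂⠀⠀
⠒⠒⣿⠒⠴⠒⠒⠒⠀⠀
⠒⠒⠂⠒⠂⠂⣿⠒⠀⠀
⣿⠒⠒⠴⠂⠀⠀⠀⠀⠀
⠀⠀⠀⠀⠀⠀⠀⠀⠀⠀

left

⠀⠀⠀⠀⠀⠀⠀⠀⠀⠀
⠀⠀⠀⠀⠀⠀⠀⠀⠀⠀
⠀⠒⠒⠒⠒⠒⣿⠴⠀⠀
⠀⠒⣿⠂⠂⠒⣿⠴⠒⠀
⠀⠒⠴⠒⣿⠒⠴⠂⠂⠀
⠀⠒⠒⠒⠂⣾⣿⠂⠂⠀
⠀⠒⠒⣿⠒⠴⠒⠒⠒⠀
⠀⠒⠒⠂⠒⠂⠂⣿⠒⠀
⠀⣿⠒⠒⠴⠂⠀⠀⠀⠀
⠀⠀⠀⠀⠀⠀⠀⠀⠀⠀

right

⠀⠀⠀⠀⠀⠀⠀⠀⠀⠀
⠀⠀⠀⠀⠀⠀⠀⠀⠀⠀
⠒⠒⠒⠒⠒⣿⠴⠀⠀⠀
⠒⣿⠂⠂⠒⣿⠴⠒⠀⠀
⠒⠴⠒⣿⠒⠴⠂⠂⠀⠀
⠒⠒⠒⠂⣿⣾⠂⠂⠀⠀
⠒⠒⣿⠒⠴⠒⠒⠒⠀⠀
⠒⠒⠂⠒⠂⠂⣿⠒⠀⠀
⣿⠒⠒⠴⠂⠀⠀⠀⠀⠀
⠀⠀⠀⠀⠀⠀⠀⠀⠀⠀


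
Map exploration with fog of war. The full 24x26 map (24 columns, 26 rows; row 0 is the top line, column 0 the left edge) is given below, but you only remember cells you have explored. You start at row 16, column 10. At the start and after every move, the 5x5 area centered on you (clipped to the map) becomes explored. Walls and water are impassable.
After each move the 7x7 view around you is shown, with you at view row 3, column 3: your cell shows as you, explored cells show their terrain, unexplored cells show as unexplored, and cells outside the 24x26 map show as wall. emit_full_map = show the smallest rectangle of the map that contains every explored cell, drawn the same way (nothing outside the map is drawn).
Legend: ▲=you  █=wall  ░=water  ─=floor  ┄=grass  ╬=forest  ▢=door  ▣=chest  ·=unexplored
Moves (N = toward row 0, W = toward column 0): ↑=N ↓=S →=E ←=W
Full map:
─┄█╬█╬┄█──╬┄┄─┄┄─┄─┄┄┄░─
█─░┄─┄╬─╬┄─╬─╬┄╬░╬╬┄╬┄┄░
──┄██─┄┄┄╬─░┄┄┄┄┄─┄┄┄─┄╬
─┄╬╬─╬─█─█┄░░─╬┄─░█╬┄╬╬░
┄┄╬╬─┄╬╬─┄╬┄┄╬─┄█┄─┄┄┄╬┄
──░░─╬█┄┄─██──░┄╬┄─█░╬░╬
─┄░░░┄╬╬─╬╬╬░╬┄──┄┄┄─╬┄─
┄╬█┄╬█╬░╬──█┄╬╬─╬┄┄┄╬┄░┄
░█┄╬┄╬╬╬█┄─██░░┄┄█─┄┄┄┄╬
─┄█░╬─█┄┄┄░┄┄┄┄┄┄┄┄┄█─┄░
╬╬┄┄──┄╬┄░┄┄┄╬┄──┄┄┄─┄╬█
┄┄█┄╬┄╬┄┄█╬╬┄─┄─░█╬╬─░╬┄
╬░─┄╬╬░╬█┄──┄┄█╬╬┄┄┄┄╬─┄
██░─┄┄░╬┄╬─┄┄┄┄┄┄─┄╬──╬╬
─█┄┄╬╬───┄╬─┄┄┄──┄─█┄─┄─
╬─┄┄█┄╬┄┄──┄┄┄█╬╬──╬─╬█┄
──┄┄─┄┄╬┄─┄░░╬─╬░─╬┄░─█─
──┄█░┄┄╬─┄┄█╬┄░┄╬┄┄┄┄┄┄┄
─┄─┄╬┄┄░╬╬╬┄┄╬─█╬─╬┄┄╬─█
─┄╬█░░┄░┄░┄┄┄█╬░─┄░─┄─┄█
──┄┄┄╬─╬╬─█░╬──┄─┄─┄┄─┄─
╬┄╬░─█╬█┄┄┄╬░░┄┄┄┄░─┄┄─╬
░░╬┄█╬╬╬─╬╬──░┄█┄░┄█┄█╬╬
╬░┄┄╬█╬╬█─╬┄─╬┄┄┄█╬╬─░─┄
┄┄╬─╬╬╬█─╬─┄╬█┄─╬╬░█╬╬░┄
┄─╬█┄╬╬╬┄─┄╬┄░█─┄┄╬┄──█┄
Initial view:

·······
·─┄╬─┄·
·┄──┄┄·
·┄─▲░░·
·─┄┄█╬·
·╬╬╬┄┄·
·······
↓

·─┄╬─┄·
·┄──┄┄·
·┄─┄░░·
·─┄▲█╬·
·╬╬╬┄┄·
·┄░┄┄┄·
·······

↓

·┄──┄┄·
·┄─┄░░·
·─┄┄█╬·
·╬╬▲┄┄·
·┄░┄┄┄·
·╬─█░╬·
·······

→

┄──┄┄··
┄─┄░░╬·
─┄┄█╬┄·
╬╬╬▲┄╬·
┄░┄┄┄█·
╬─█░╬─·
·······

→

──┄┄···
─┄░░╬─·
┄┄█╬┄░·
╬╬┄▲╬─·
░┄┄┄█╬·
─█░╬──·
·······

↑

┄╬─┄···
──┄┄┄█·
─┄░░╬─·
┄┄█▲┄░·
╬╬┄┄╬─·
░┄┄┄█╬·
─█░╬──·

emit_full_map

─┄╬─┄··
┄──┄┄┄█
┄─┄░░╬─
─┄┄█▲┄░
╬╬╬┄┄╬─
┄░┄┄┄█╬
╬─█░╬──

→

╬─┄····
─┄┄┄█╬·
┄░░╬─╬·
┄█╬▲░┄·
╬┄┄╬─█·
┄┄┄█╬░·
█░╬──··

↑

·······
╬─┄┄┄─·
─┄┄┄█╬·
┄░░▲─╬·
┄█╬┄░┄·
╬┄┄╬─█·
┄┄┄█╬░·

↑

·······
·┄┄┄┄┄·
╬─┄┄┄─·
─┄┄▲█╬·
┄░░╬─╬·
┄█╬┄░┄·
╬┄┄╬─█·

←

·······
·─┄┄┄┄┄
┄╬─┄┄┄─
──┄▲┄█╬
─┄░░╬─╬
┄┄█╬┄░┄
╬╬┄┄╬─█

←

·······
·╬─┄┄┄┄
─┄╬─┄┄┄
┄──▲┄┄█
┄─┄░░╬─
─┄┄█╬┄░
╬╬╬┄┄╬─

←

·······
·┄╬─┄┄┄
·─┄╬─┄┄
·┄─▲┄┄┄
·┄─┄░░╬
·─┄┄█╬┄
·╬╬╬┄┄╬

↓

·┄╬─┄┄┄
·─┄╬─┄┄
·┄──┄┄┄
·┄─▲░░╬
·─┄┄█╬┄
·╬╬╬┄┄╬
·┄░┄┄┄█

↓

·─┄╬─┄┄
·┄──┄┄┄
·┄─┄░░╬
·─┄▲█╬┄
·╬╬╬┄┄╬
·┄░┄┄┄█
·╬─█░╬─

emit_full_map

┄╬─┄┄┄┄┄
─┄╬─┄┄┄─
┄──┄┄┄█╬
┄─┄░░╬─╬
─┄▲█╬┄░┄
╬╬╬┄┄╬─█
┄░┄┄┄█╬░
╬─█░╬──·

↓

·┄──┄┄┄
·┄─┄░░╬
·─┄┄█╬┄
·╬╬▲┄┄╬
·┄░┄┄┄█
·╬─█░╬─
·······

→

┄──┄┄┄█
┄─┄░░╬─
─┄┄█╬┄░
╬╬╬▲┄╬─
┄░┄┄┄█╬
╬─█░╬──
·······

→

──┄┄┄█╬
─┄░░╬─╬
┄┄█╬┄░┄
╬╬┄▲╬─█
░┄┄┄█╬░
─█░╬──·
·······

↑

┄╬─┄┄┄─
──┄┄┄█╬
─┄░░╬─╬
┄┄█▲┄░┄
╬╬┄┄╬─█
░┄┄┄█╬░
─█░╬──·

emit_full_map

┄╬─┄┄┄┄┄
─┄╬─┄┄┄─
┄──┄┄┄█╬
┄─┄░░╬─╬
─┄┄█▲┄░┄
╬╬╬┄┄╬─█
┄░┄┄┄█╬░
╬─█░╬──·

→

╬─┄┄┄─·
─┄┄┄█╬·
┄░░╬─╬·
┄█╬▲░┄·
╬┄┄╬─█·
┄┄┄█╬░·
█░╬──··

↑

─┄┄┄┄┄·
╬─┄┄┄─·
─┄┄┄█╬·
┄░░▲─╬·
┄█╬┄░┄·
╬┄┄╬─█·
┄┄┄█╬░·

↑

·······
─┄┄┄┄┄·
╬─┄┄┄─·
─┄┄▲█╬·
┄░░╬─╬·
┄█╬┄░┄·
╬┄┄╬─█·

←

·······
╬─┄┄┄┄┄
┄╬─┄┄┄─
──┄▲┄█╬
─┄░░╬─╬
┄┄█╬┄░┄
╬╬┄┄╬─█

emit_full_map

┄╬─┄┄┄┄┄
─┄╬─┄┄┄─
┄──┄▲┄█╬
┄─┄░░╬─╬
─┄┄█╬┄░┄
╬╬╬┄┄╬─█
┄░┄┄┄█╬░
╬─█░╬──·


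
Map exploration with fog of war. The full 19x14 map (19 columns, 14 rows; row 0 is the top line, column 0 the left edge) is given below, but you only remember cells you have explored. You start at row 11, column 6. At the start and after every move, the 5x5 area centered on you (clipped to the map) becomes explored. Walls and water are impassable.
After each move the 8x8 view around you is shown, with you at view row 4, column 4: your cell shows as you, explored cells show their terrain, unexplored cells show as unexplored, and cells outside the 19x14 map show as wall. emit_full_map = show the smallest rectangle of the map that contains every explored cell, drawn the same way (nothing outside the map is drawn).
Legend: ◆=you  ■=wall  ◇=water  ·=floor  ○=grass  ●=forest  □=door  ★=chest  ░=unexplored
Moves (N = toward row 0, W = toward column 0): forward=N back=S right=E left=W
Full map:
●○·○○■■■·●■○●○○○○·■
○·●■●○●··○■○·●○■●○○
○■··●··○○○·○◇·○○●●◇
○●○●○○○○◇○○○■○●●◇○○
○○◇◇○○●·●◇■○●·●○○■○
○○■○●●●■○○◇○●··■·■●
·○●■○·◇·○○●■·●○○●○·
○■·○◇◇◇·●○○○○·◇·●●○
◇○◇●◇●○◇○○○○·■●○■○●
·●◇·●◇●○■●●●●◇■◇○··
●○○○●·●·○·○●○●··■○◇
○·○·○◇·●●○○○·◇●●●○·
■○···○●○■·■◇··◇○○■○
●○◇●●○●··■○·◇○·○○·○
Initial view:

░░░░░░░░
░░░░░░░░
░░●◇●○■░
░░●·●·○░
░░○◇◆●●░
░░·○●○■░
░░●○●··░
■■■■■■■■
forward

░░░░░░░░
░░░░░░░░
░░◇●○◇○░
░░●◇●○■░
░░●·◆·○░
░░○◇·●●░
░░·○●○■░
░░●○●··░

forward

░░░░░░░░
░░░░░░░░
░░◇◇◇·●░
░░◇●○◇○░
░░●◇◆○■░
░░●·●·○░
░░○◇·●●░
░░·○●○■░

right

░░░░░░░░
░░░░░░░░
░◇◇◇·●○░
░◇●○◇○○░
░●◇●◆■●░
░●·●·○·░
░○◇·●●○░
░·○●○■░░

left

░░░░░░░░
░░░░░░░░
░░◇◇◇·●○
░░◇●○◇○○
░░●◇◆○■●
░░●·●·○·
░░○◇·●●○
░░·○●○■░

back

░░░░░░░░
░░◇◇◇·●○
░░◇●○◇○○
░░●◇●○■●
░░●·◆·○·
░░○◇·●●○
░░·○●○■░
░░●○●··░

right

░░░░░░░░
░◇◇◇·●○░
░◇●○◇○○░
░●◇●○■●░
░●·●◆○·░
░○◇·●●○░
░·○●○■·░
░●○●··░░

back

░◇◇◇·●○░
░◇●○◇○○░
░●◇●○■●░
░●·●·○·░
░○◇·◆●○░
░·○●○■·░
░●○●··■░
■■■■■■■■

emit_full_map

◇◇◇·●○
◇●○◇○○
●◇●○■●
●·●·○·
○◇·◆●○
·○●○■·
●○●··■

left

░░◇◇◇·●○
░░◇●○◇○○
░░●◇●○■●
░░●·●·○·
░░○◇◆●●○
░░·○●○■·
░░●○●··■
■■■■■■■■

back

░░◇●○◇○○
░░●◇●○■●
░░●·●·○·
░░○◇·●●○
░░·○◆○■·
░░●○●··■
■■■■■■■■
■■■■■■■■

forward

░░◇◇◇·●○
░░◇●○◇○○
░░●◇●○■●
░░●·●·○·
░░○◇◆●●○
░░·○●○■·
░░●○●··■
■■■■■■■■

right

░◇◇◇·●○░
░◇●○◇○○░
░●◇●○■●░
░●·●·○·░
░○◇·◆●○░
░·○●○■·░
░●○●··■░
■■■■■■■■

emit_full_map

◇◇◇·●○
◇●○◇○○
●◇●○■●
●·●·○·
○◇·◆●○
·○●○■·
●○●··■

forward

░░░░░░░░
░◇◇◇·●○░
░◇●○◇○○░
░●◇●○■●░
░●·●◆○·░
░○◇·●●○░
░·○●○■·░
░●○●··■░


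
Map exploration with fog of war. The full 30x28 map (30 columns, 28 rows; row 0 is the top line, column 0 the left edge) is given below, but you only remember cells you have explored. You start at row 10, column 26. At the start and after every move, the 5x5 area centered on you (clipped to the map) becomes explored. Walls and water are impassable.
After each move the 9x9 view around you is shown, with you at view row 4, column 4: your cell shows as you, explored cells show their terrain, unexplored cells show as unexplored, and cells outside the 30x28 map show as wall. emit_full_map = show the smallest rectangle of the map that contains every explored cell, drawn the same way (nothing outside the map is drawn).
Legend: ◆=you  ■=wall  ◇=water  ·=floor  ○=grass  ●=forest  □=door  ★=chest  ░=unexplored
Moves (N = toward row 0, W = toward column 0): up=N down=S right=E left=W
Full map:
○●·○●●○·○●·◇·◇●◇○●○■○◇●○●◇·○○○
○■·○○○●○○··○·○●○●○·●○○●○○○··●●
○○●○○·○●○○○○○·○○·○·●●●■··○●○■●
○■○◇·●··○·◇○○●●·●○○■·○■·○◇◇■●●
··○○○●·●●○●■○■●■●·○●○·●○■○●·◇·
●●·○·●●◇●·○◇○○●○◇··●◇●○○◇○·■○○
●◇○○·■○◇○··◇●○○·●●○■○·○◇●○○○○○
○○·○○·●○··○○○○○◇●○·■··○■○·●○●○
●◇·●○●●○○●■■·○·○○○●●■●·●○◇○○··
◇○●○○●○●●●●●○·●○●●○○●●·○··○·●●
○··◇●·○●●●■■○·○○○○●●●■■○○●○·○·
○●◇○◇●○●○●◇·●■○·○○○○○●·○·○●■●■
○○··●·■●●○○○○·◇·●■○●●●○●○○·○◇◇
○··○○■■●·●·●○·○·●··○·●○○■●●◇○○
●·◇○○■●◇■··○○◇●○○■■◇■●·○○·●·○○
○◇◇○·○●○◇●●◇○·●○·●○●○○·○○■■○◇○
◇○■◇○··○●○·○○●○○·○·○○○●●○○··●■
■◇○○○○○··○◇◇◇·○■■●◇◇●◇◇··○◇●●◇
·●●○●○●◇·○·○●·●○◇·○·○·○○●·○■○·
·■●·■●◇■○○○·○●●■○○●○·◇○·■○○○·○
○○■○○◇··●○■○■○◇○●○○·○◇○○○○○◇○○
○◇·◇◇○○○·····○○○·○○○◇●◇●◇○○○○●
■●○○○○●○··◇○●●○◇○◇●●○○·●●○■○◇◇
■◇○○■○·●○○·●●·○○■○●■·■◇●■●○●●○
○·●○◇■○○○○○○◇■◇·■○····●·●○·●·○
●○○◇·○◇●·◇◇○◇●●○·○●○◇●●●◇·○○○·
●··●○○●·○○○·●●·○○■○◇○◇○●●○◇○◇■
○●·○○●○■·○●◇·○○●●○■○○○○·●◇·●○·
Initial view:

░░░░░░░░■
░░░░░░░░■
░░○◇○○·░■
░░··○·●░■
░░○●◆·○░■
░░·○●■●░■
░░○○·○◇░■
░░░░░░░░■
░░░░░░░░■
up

░░░░░░░░■
░░░░░░░░■
░░○·●○●░■
░░○◇○○·░■
░░··◆·●░■
░░○●○·○░■
░░·○●■●░■
░░○○·○◇░■
░░░░░░░░■

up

░░░░░░░░■
░░░░░░░░■
░░●○○○○░■
░░○·●○●░■
░░○◇◆○·░■
░░··○·●░■
░░○●○·○░■
░░·○●■●░■
░░○○·○◇░■

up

░░░░░░░░■
░░░░░░░░■
░░◇○·■○░■
░░●○○○○░■
░░○·◆○●░■
░░○◇○○·░■
░░··○·●░■
░░○●○·○░■
░░·○●■●░■

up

░░░░░░░░■
░░░░░░░░■
░░■○●·◇░■
░░◇○·■○░■
░░●○◆○○░■
░░○·●○●░■
░░○◇○○·░■
░░··○·●░■
░░○●○·○░■

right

░░░░░░░■■
░░░░░░░■■
░■○●·◇·■■
░◇○·■○○■■
░●○○◆○○■■
░○·●○●○■■
░○◇○○··■■
░··○·●░■■
░○●○·○░■■

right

░░░░░░■■■
░░░░░░■■■
■○●·◇·■■■
◇○·■○○■■■
●○○○◆○■■■
○·●○●○■■■
○◇○○··■■■
··○·●░■■■
○●○·○░■■■

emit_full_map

■○●·◇·
◇○·■○○
●○○○◆○
○·●○●○
○◇○○··
··○·●░
○●○·○░
·○●■●░
○○·○◇░

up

░░░░░░■■■
░░░░░░■■■
░░◇■●●■■■
■○●·◇·■■■
◇○·■◆○■■■
●○○○○○■■■
○·●○●○■■■
○◇○○··■■■
··○·●░■■■

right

░░░░░■■■■
░░░░░■■■■
░◇■●●■■■■
○●·◇·■■■■
○·■○◆■■■■
○○○○○■■■■
·●○●○■■■■
◇○○··■■■■
·○·●░■■■■

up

░░░░░■■■■
░░░░░■■■■
░░○■●■■■■
░◇■●●■■■■
○●·◇◆■■■■
○·■○○■■■■
○○○○○■■■■
·●○●○■■■■
◇○○··■■■■

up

■■■■■■■■■
░░░░░■■■■
░░·●●■■■■
░░○■●■■■■
░◇■●◆■■■■
○●·◇·■■■■
○·■○○■■■■
○○○○○■■■■
·●○●○■■■■

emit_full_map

░░░·●●
░░░○■●
░░◇■●◆
■○●·◇·
◇○·■○○
●○○○○○
○·●○●○
○◇○○··
··○·●░
○●○·○░
·○●■●░
○○·○◇░

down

░░░░░■■■■
░░·●●■■■■
░░○■●■■■■
░◇■●●■■■■
○●·◇◆■■■■
○·■○○■■■■
○○○○○■■■■
·●○●○■■■■
◇○○··■■■■

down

░░·●●■■■■
░░○■●■■■■
░◇■●●■■■■
○●·◇·■■■■
○·■○◆■■■■
○○○○○■■■■
·●○●○■■■■
◇○○··■■■■
·○·●░■■■■

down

░░○■●■■■■
░◇■●●■■■■
○●·◇·■■■■
○·■○○■■■■
○○○○◆■■■■
·●○●○■■■■
◇○○··■■■■
·○·●░■■■■
●○·○░■■■■

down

░◇■●●■■■■
○●·◇·■■■■
○·■○○■■■■
○○○○○■■■■
·●○●◆■■■■
◇○○··■■■■
·○·●●■■■■
●○·○░■■■■
○●■●░■■■■

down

○●·◇·■■■■
○·■○○■■■■
○○○○○■■■■
·●○●○■■■■
◇○○·◆■■■■
·○·●●■■■■
●○·○·■■■■
○●■●░■■■■
○·○◇░■■■■

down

○·■○○■■■■
○○○○○■■■■
·●○●○■■■■
◇○○··■■■■
·○·●◆■■■■
●○·○·■■■■
○●■●■■■■■
○·○◇░■■■■
░░░░░■■■■

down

○○○○○■■■■
·●○●○■■■■
◇○○··■■■■
·○·●●■■■■
●○·○◆■■■■
○●■●■■■■■
○·○◇◇■■■■
░░░░░■■■■
░░░░░■■■■

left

●○○○○○■■■
○·●○●○■■■
○◇○○··■■■
··○·●●■■■
○●○·◆·■■■
·○●■●■■■■
○○·○◇◇■■■
░░░░░░■■■
░░░░░░■■■

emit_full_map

░░░·●●
░░░○■●
░░◇■●●
■○●·◇·
◇○·■○○
●○○○○○
○·●○●○
○◇○○··
··○·●●
○●○·◆·
·○●■●■
○○·○◇◇


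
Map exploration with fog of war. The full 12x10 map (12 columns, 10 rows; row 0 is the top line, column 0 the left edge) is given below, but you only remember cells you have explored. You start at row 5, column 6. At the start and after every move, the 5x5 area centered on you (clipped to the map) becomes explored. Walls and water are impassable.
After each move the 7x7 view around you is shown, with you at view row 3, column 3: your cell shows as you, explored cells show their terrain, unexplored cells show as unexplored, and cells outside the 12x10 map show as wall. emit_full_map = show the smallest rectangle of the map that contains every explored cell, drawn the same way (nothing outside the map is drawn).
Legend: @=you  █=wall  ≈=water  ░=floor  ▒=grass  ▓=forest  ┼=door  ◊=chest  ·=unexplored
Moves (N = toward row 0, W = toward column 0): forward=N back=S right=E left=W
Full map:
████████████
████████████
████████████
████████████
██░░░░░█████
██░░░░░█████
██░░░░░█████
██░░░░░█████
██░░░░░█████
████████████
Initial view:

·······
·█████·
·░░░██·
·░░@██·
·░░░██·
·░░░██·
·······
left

·······
·██████
·░░░░██
·░░@░██
·░░░░██
·░░░░██
·······

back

·██████
·░░░░██
·░░░░██
·░░@░██
·░░░░██
·░░░░█·
·······

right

██████·
░░░░██·
░░░░██·
░░░@██·
░░░░██·
░░░░██·
·······

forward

·······
██████·
░░░░██·
░░░@██·
░░░░██·
░░░░██·
░░░░██·

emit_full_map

██████
░░░░██
░░░@██
░░░░██
░░░░██
░░░░██

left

·······
·██████
·░░░░██
·░░@░██
·░░░░██
·░░░░██
·░░░░██

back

·██████
·░░░░██
·░░░░██
·░░@░██
·░░░░██
·░░░░██
·······

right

██████·
░░░░██·
░░░░██·
░░░@██·
░░░░██·
░░░░██·
·······

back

░░░░██·
░░░░██·
░░░░██·
░░░@██·
░░░░██·
·█████·
███████

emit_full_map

██████
░░░░██
░░░░██
░░░░██
░░░@██
░░░░██
·█████

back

░░░░██·
░░░░██·
░░░░██·
░░░@██·
·█████·
███████
███████

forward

░░░░██·
░░░░██·
░░░░██·
░░░@██·
░░░░██·
·█████·
███████

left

·░░░░██
·░░░░██
·░░░░██
·░░@░██
·░░░░██
·██████
███████

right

░░░░██·
░░░░██·
░░░░██·
░░░@██·
░░░░██·
██████·
███████

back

░░░░██·
░░░░██·
░░░░██·
░░░@██·
██████·
███████
███████

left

·░░░░██
·░░░░██
·░░░░██
·░░@░██
·██████
███████
███████

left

··░░░░█
·░░░░░█
·░░░░░█
·░░@░░█
·██████
███████
███████

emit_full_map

·██████
·░░░░██
·░░░░██
░░░░░██
░░░░░██
░░@░░██
███████

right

·░░░░██
░░░░░██
░░░░░██
░░░@░██
███████
███████
███████

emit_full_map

·██████
·░░░░██
·░░░░██
░░░░░██
░░░░░██
░░░@░██
███████
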